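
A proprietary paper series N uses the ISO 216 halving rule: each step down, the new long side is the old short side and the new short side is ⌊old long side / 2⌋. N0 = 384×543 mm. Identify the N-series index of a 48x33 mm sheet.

N0: 384 × 543 mm
N1: 271 × 384 mm
N2: 192 × 271 mm
N3: 135 × 192 mm
N4: 96 × 135 mm
N5: 67 × 96 mm
N6: 48 × 67 mm
N7: 33 × 48 mm
N8: 24 × 33 mm
→ matches N7.

N7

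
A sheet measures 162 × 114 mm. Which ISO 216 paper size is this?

C6 (114 × 162 mm)

Aspect ratio 162/114 ≈ 1.421 — close to the ISO √2 ≈ 1.414.
In the C-series (envelope sizes, between A and B): C6 = 114 × 162 mm.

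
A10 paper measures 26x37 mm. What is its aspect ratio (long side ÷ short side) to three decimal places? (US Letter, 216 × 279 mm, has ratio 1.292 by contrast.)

37 / 26 = 1.423
ISO 216 targets √2 ≈ 1.414; the +0.009 deviation is from mm rounding.

1.423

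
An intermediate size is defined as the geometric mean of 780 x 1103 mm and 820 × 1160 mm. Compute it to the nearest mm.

Short side: √(780 · 820) = √639600 ≈ 799.7 → 800 mm
Long side: √(1103 · 1160) = √1279480 ≈ 1131.1 → 1131 mm

800 × 1131 mm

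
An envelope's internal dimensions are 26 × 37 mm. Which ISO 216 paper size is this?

A10 (26 × 37 mm)

Aspect ratio 37/26 ≈ 1.423 — close to the ISO √2 ≈ 1.414.
In the A-series (A0 area = 1 m²): A10 = 26 × 37 mm.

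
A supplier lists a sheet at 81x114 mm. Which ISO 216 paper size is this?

C7 (81 × 114 mm)

Aspect ratio 114/81 ≈ 1.407 — close to the ISO √2 ≈ 1.414.
In the C-series (envelope sizes, between A and B): C7 = 81 × 114 mm.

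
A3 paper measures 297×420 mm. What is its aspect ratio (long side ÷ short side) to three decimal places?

420 / 297 = 1.414
Matches √2 ≈ 1.414 — the ISO 216 defining ratio.

1.414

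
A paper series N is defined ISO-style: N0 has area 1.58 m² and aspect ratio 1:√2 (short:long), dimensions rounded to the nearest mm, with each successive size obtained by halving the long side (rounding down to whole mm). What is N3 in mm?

373 × 528 mm

Let N0's short side be w mm. w · w√2 = 1.58 m² = 1,580,000 mm², so w ≈ 1057.0 mm and w√2 ≈ 1494.8 mm → N0 = 1057 × 1495 mm.
N1: ⌊1495/2⌋ × 1057 = 747 × 1057 mm
N2: ⌊1057/2⌋ × 747 = 528 × 747 mm
N3: ⌊747/2⌋ × 528 = 373 × 528 mm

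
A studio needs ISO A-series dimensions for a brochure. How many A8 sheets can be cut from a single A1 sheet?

A1 = 594 × 841 mm; A8 = 52 × 74 mm.
Each halving step doubles the count; 7 steps from A1 to A8.
2^7 = 128.

128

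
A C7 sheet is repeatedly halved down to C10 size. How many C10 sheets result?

8

Each ISO step halves the sheet: 1 × C7 → 2 × C8 → 4 × C9 → 8 × C10
From C7 to C10 is 3 halving steps: 2^3 = 8.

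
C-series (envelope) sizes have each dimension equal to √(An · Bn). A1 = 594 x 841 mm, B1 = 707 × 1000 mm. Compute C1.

Short side: √(594 · 707) = √419958 ≈ 648.0 → 648 mm
Long side: √(841 · 1000) = √841000 ≈ 917.1 → 917 mm

648 × 917 mm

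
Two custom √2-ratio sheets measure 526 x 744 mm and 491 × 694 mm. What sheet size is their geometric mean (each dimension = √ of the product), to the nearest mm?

Short side: √(526 · 491) = √258266 ≈ 508.2 → 508 mm
Long side: √(744 · 694) = √516336 ≈ 718.6 → 719 mm

508 × 719 mm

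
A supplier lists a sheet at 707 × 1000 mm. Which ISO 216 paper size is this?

Aspect ratio 1000/707 ≈ 1.414 — close to the ISO √2 ≈ 1.414.
In the B-series (B0 = 1000 × 1414 mm): B1 = 707 × 1000 mm.

B1 (707 × 1000 mm)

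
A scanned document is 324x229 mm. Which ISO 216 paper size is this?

Aspect ratio 324/229 ≈ 1.415 — close to the ISO √2 ≈ 1.414.
In the C-series (envelope sizes, between A and B): C4 = 229 × 324 mm.

C4 (229 × 324 mm)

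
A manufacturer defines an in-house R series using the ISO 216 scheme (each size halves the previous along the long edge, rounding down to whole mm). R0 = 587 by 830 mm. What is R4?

146 × 207 mm

R1: ⌊830/2⌋ × 587 = 415 × 587 mm
R2: ⌊587/2⌋ × 415 = 293 × 415 mm
R3: ⌊415/2⌋ × 293 = 207 × 293 mm
R4: ⌊293/2⌋ × 207 = 146 × 207 mm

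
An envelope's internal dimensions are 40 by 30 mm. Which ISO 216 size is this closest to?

Aspect ratio 40/30 ≈ 1.333 (ISO target is √2 ≈ 1.414).
In the C-series (envelope sizes, between A and B): C10 = 28 × 40 mm.
Off by 2 mm total — nearest standard size.

C10 (28 × 40 mm)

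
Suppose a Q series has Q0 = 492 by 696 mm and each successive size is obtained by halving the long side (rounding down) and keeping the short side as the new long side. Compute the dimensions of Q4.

123 × 174 mm

Q1: ⌊696/2⌋ × 492 = 348 × 492 mm
Q2: ⌊492/2⌋ × 348 = 246 × 348 mm
Q3: ⌊348/2⌋ × 246 = 174 × 246 mm
Q4: ⌊246/2⌋ × 174 = 123 × 174 mm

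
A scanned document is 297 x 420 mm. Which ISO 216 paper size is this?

A3 (297 × 420 mm)

Aspect ratio 420/297 ≈ 1.414 — close to the ISO √2 ≈ 1.414.
In the A-series (A0 area = 1 m²): A3 = 297 × 420 mm.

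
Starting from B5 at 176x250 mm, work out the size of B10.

31 × 44 mm

B6: ⌊250/2⌋ × 176 = 125 × 176 mm
B7: ⌊176/2⌋ × 125 = 88 × 125 mm
B8: ⌊125/2⌋ × 88 = 62 × 88 mm
B9: ⌊88/2⌋ × 62 = 44 × 62 mm
B10: ⌊62/2⌋ × 44 = 31 × 44 mm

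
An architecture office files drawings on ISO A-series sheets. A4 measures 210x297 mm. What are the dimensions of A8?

A5: ⌊297/2⌋ × 210 = 148 × 210 mm
A6: ⌊210/2⌋ × 148 = 105 × 148 mm
A7: ⌊148/2⌋ × 105 = 74 × 105 mm
A8: ⌊105/2⌋ × 74 = 52 × 74 mm

52 × 74 mm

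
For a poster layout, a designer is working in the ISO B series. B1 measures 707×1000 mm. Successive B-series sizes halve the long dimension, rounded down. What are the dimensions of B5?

176 × 250 mm

B2: ⌊1000/2⌋ × 707 = 500 × 707 mm
B3: ⌊707/2⌋ × 500 = 353 × 500 mm
B4: ⌊500/2⌋ × 353 = 250 × 353 mm
B5: ⌊353/2⌋ × 250 = 176 × 250 mm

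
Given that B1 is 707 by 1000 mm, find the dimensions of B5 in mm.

176 × 250 mm

B2: ⌊1000/2⌋ × 707 = 500 × 707 mm
B3: ⌊707/2⌋ × 500 = 353 × 500 mm
B4: ⌊500/2⌋ × 353 = 250 × 353 mm
B5: ⌊353/2⌋ × 250 = 176 × 250 mm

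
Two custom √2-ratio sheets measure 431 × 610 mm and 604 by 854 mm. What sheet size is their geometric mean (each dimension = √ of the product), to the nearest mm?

510 × 722 mm

Short side: √(431 · 604) = √260324 ≈ 510.2 → 510 mm
Long side: √(610 · 854) = √520940 ≈ 721.8 → 722 mm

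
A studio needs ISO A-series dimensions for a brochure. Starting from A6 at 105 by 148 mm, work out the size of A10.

26 × 37 mm

A7: ⌊148/2⌋ × 105 = 74 × 105 mm
A8: ⌊105/2⌋ × 74 = 52 × 74 mm
A9: ⌊74/2⌋ × 52 = 37 × 52 mm
A10: ⌊52/2⌋ × 37 = 26 × 37 mm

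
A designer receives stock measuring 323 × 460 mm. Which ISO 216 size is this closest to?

Aspect ratio 460/323 ≈ 1.424 — close to the ISO √2 ≈ 1.414.
In the C-series (envelope sizes, between A and B): C3 = 324 × 458 mm.
Off by 3 mm total — nearest standard size.

C3 (324 × 458 mm)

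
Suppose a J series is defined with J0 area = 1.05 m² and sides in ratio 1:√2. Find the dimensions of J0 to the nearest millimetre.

862 × 1219 mm

Let the short side be w mm. Then w · w√2 = 1.05 m² = 1,050,000 mm².
w² = 1,050,000/√2, so w ≈ 861.7 mm; long side = w√2 ≈ 1218.6 mm.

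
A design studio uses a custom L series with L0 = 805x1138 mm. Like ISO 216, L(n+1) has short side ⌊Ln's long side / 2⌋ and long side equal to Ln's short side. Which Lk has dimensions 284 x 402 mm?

L3

L0: 805 × 1138 mm
L1: 569 × 805 mm
L2: 402 × 569 mm
L3: 284 × 402 mm
L4: 201 × 284 mm
→ matches L3.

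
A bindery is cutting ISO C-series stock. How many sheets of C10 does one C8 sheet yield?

4

Each ISO step halves the sheet: 1 × C8 → 2 × C9 → 4 × C10
From C8 to C10 is 2 halving steps: 2^2 = 4.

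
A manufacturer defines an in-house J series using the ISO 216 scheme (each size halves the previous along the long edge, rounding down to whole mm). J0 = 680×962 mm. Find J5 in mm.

120 × 170 mm

J1 = 481 × 680 mm (from J0 by 1 halving).
J2: ⌊680/2⌋ × 481 = 340 × 481 mm
J3: ⌊481/2⌋ × 340 = 240 × 340 mm
J4: ⌊340/2⌋ × 240 = 170 × 240 mm
J5: ⌊240/2⌋ × 170 = 120 × 170 mm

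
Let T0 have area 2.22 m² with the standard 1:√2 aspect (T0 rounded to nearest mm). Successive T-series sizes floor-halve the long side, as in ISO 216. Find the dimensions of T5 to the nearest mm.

221 × 313 mm

Let T0's short side be w mm. w · w√2 = 2.22 m² = 2,220,000 mm², so w ≈ 1252.9 mm and w√2 ≈ 1771.9 mm → T0 = 1253 × 1772 mm.
T1: ⌊1772/2⌋ × 1253 = 886 × 1253 mm
T2: ⌊1253/2⌋ × 886 = 626 × 886 mm
T3: ⌊886/2⌋ × 626 = 443 × 626 mm
T4: ⌊626/2⌋ × 443 = 313 × 443 mm
T5: ⌊443/2⌋ × 313 = 221 × 313 mm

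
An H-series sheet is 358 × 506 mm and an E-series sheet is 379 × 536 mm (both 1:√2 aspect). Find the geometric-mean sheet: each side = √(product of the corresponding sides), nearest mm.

Short side: √(358 · 379) = √135682 ≈ 368.4 → 368 mm
Long side: √(506 · 536) = √271216 ≈ 520.8 → 521 mm

368 × 521 mm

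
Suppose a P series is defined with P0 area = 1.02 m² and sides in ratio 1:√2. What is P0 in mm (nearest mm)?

849 × 1201 mm

Let the short side be w mm. Then w · w√2 = 1.02 m² = 1,020,000 mm².
w² = 1,020,000/√2, so w ≈ 849.3 mm; long side = w√2 ≈ 1201.0 mm.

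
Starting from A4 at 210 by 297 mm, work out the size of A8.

A5: ⌊297/2⌋ × 210 = 148 × 210 mm
A6: ⌊210/2⌋ × 148 = 105 × 148 mm
A7: ⌊148/2⌋ × 105 = 74 × 105 mm
A8: ⌊105/2⌋ × 74 = 52 × 74 mm

52 × 74 mm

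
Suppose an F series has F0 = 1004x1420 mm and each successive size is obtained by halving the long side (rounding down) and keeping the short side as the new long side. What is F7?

88 × 125 mm

F1 = 710 × 1004 mm (from F0 by 1 halving).
F2: ⌊1004/2⌋ × 710 = 502 × 710 mm
F3: ⌊710/2⌋ × 502 = 355 × 502 mm
F4: ⌊502/2⌋ × 355 = 251 × 355 mm
F5: ⌊355/2⌋ × 251 = 177 × 251 mm
F6: ⌊251/2⌋ × 177 = 125 × 177 mm
F7: ⌊177/2⌋ × 125 = 88 × 125 mm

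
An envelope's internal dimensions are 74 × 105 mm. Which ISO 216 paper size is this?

Aspect ratio 105/74 ≈ 1.419 — close to the ISO √2 ≈ 1.414.
In the A-series (A0 area = 1 m²): A7 = 74 × 105 mm.

A7 (74 × 105 mm)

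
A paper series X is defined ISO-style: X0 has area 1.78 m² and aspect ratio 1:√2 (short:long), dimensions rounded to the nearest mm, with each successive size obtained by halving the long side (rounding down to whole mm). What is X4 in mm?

280 × 396 mm

Let X0's short side be w mm. w · w√2 = 1.78 m² = 1,780,000 mm², so w ≈ 1121.9 mm and w√2 ≈ 1586.6 mm → X0 = 1122 × 1587 mm.
X1: ⌊1587/2⌋ × 1122 = 793 × 1122 mm
X2: ⌊1122/2⌋ × 793 = 561 × 793 mm
X3: ⌊793/2⌋ × 561 = 396 × 561 mm
X4: ⌊561/2⌋ × 396 = 280 × 396 mm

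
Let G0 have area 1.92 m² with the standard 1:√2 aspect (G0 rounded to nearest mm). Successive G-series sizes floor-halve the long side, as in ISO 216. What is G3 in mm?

Let G0's short side be w mm. w · w√2 = 1.92 m² = 1,920,000 mm², so w ≈ 1165.2 mm and w√2 ≈ 1647.8 mm → G0 = 1165 × 1648 mm.
G1: ⌊1648/2⌋ × 1165 = 824 × 1165 mm
G2: ⌊1165/2⌋ × 824 = 582 × 824 mm
G3: ⌊824/2⌋ × 582 = 412 × 582 mm

412 × 582 mm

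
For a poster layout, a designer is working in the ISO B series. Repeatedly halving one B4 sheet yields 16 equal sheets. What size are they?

16 = 2^4, so 4 halving steps.
B4 → B5 → … → B8 after 4 steps.

B8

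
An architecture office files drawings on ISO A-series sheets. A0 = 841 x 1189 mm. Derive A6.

105 × 148 mm

A1: ⌊1189/2⌋ × 841 = 594 × 841 mm
A2: ⌊841/2⌋ × 594 = 420 × 594 mm
A3: ⌊594/2⌋ × 420 = 297 × 420 mm
A4: ⌊420/2⌋ × 297 = 210 × 297 mm
A5: ⌊297/2⌋ × 210 = 148 × 210 mm
A6: ⌊210/2⌋ × 148 = 105 × 148 mm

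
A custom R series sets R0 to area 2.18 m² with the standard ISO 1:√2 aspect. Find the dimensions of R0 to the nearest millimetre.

Let the short side be w mm. Then w · w√2 = 2.18 m² = 2,180,000 mm².
w² = 2,180,000/√2, so w ≈ 1241.6 mm; long side = w√2 ≈ 1755.8 mm.

1242 × 1756 mm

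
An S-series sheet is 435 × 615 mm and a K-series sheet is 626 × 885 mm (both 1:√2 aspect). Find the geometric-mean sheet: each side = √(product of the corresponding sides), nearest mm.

Short side: √(435 · 626) = √272310 ≈ 521.8 → 522 mm
Long side: √(615 · 885) = √544275 ≈ 737.7 → 738 mm

522 × 738 mm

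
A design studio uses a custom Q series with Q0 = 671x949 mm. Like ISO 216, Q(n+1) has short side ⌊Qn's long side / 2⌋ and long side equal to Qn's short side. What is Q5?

118 × 167 mm

Q1: ⌊949/2⌋ × 671 = 474 × 671 mm
Q2: ⌊671/2⌋ × 474 = 335 × 474 mm
Q3: ⌊474/2⌋ × 335 = 237 × 335 mm
Q4: ⌊335/2⌋ × 237 = 167 × 237 mm
Q5: ⌊237/2⌋ × 167 = 118 × 167 mm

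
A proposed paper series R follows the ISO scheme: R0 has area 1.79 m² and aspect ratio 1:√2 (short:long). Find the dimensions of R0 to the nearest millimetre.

1125 × 1591 mm

Let the short side be w mm. Then w · w√2 = 1.79 m² = 1,790,000 mm².
w² = 1,790,000/√2, so w ≈ 1125.0 mm; long side = w√2 ≈ 1591.1 mm.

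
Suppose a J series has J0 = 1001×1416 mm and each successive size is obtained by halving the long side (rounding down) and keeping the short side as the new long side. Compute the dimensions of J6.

125 × 177 mm

J1 = 708 × 1001 mm (from J0 by 1 halving).
J2: ⌊1001/2⌋ × 708 = 500 × 708 mm
J3: ⌊708/2⌋ × 500 = 354 × 500 mm
J4: ⌊500/2⌋ × 354 = 250 × 354 mm
J5: ⌊354/2⌋ × 250 = 177 × 250 mm
J6: ⌊250/2⌋ × 177 = 125 × 177 mm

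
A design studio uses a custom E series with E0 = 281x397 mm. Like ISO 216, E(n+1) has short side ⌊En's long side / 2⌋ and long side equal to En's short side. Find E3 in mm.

99 × 140 mm

E1: ⌊397/2⌋ × 281 = 198 × 281 mm
E2: ⌊281/2⌋ × 198 = 140 × 198 mm
E3: ⌊198/2⌋ × 140 = 99 × 140 mm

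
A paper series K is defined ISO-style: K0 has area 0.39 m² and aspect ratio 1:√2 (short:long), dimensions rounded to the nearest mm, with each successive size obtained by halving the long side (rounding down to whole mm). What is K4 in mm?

Let K0's short side be w mm. w · w√2 = 0.39 m² = 390,000 mm², so w ≈ 525.1 mm and w√2 ≈ 742.7 mm → K0 = 525 × 743 mm.
K1: ⌊743/2⌋ × 525 = 371 × 525 mm
K2: ⌊525/2⌋ × 371 = 262 × 371 mm
K3: ⌊371/2⌋ × 262 = 185 × 262 mm
K4: ⌊262/2⌋ × 185 = 131 × 185 mm

131 × 185 mm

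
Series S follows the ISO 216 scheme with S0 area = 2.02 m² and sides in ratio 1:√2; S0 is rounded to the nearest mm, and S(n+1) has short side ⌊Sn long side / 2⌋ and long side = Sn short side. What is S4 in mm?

298 × 422 mm

Let S0's short side be w mm. w · w√2 = 2.02 m² = 2,020,000 mm², so w ≈ 1195.1 mm and w√2 ≈ 1690.2 mm → S0 = 1195 × 1690 mm.
S1: ⌊1690/2⌋ × 1195 = 845 × 1195 mm
S2: ⌊1195/2⌋ × 845 = 597 × 845 mm
S3: ⌊845/2⌋ × 597 = 422 × 597 mm
S4: ⌊597/2⌋ × 422 = 298 × 422 mm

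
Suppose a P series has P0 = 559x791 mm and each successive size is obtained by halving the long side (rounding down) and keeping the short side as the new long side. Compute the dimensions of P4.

P1: ⌊791/2⌋ × 559 = 395 × 559 mm
P2: ⌊559/2⌋ × 395 = 279 × 395 mm
P3: ⌊395/2⌋ × 279 = 197 × 279 mm
P4: ⌊279/2⌋ × 197 = 139 × 197 mm

139 × 197 mm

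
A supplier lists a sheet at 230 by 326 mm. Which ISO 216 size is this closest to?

Aspect ratio 326/230 ≈ 1.417 — close to the ISO √2 ≈ 1.414.
In the C-series (envelope sizes, between A and B): C4 = 229 × 324 mm.
Off by 3 mm total — nearest standard size.

C4 (229 × 324 mm)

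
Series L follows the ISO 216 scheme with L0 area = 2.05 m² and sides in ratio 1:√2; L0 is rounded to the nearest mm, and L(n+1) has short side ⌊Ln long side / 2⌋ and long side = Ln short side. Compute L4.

Let L0's short side be w mm. w · w√2 = 2.05 m² = 2,050,000 mm², so w ≈ 1204.0 mm and w√2 ≈ 1702.7 mm → L0 = 1204 × 1703 mm.
L1: ⌊1703/2⌋ × 1204 = 851 × 1204 mm
L2: ⌊1204/2⌋ × 851 = 602 × 851 mm
L3: ⌊851/2⌋ × 602 = 425 × 602 mm
L4: ⌊602/2⌋ × 425 = 301 × 425 mm

301 × 425 mm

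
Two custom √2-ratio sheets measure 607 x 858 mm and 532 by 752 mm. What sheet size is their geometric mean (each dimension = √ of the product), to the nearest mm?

568 × 803 mm

Short side: √(607 · 532) = √322924 ≈ 568.3 → 568 mm
Long side: √(858 · 752) = √645216 ≈ 803.3 → 803 mm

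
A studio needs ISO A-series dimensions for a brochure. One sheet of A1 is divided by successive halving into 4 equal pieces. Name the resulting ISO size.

4 = 2^2, so 2 halving steps.
A1 → A2 → … → A3 after 2 steps.

A3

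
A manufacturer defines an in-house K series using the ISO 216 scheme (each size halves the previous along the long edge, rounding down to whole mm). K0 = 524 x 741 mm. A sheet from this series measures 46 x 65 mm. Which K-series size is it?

K7

K0: 524 × 741 mm
K1: 370 × 524 mm
K2: 262 × 370 mm
K3: 185 × 262 mm
K4: 131 × 185 mm
K5: 92 × 131 mm
K6: 65 × 92 mm
K7: 46 × 65 mm
K8: 32 × 46 mm
→ matches K7.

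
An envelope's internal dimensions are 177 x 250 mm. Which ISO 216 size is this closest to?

Aspect ratio 250/177 ≈ 1.412 — close to the ISO √2 ≈ 1.414.
In the B-series (B0 = 1000 × 1414 mm): B5 = 176 × 250 mm.
Off by 1 mm total — nearest standard size.

B5 (176 × 250 mm)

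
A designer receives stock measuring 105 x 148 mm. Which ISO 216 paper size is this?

A6 (105 × 148 mm)

Aspect ratio 148/105 ≈ 1.410 — close to the ISO √2 ≈ 1.414.
In the A-series (A0 area = 1 m²): A6 = 105 × 148 mm.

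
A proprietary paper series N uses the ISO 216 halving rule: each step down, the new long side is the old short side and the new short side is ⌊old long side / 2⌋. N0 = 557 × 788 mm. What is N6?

69 × 98 mm

N1 = 394 × 557 mm (from N0 by 1 halving).
N2: ⌊557/2⌋ × 394 = 278 × 394 mm
N3: ⌊394/2⌋ × 278 = 197 × 278 mm
N4: ⌊278/2⌋ × 197 = 139 × 197 mm
N5: ⌊197/2⌋ × 139 = 98 × 139 mm
N6: ⌊139/2⌋ × 98 = 69 × 98 mm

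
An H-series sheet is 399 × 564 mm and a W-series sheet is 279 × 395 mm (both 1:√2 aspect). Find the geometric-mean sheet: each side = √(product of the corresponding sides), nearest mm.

334 × 472 mm

Short side: √(399 · 279) = √111321 ≈ 333.6 → 334 mm
Long side: √(564 · 395) = √222780 ≈ 472.0 → 472 mm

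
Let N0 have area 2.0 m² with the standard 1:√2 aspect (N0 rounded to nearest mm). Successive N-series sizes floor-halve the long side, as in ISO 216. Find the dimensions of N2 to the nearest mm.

Let N0's short side be w mm. w · w√2 = 2.0 m² = 2,000,000 mm², so w ≈ 1189.2 mm and w√2 ≈ 1681.8 mm → N0 = 1189 × 1682 mm.
N1: ⌊1682/2⌋ × 1189 = 841 × 1189 mm
N2: ⌊1189/2⌋ × 841 = 594 × 841 mm

594 × 841 mm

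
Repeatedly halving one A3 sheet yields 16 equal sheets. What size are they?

16 = 2^4, so 4 halving steps.
A3 → A4 → … → A7 after 4 steps.

A7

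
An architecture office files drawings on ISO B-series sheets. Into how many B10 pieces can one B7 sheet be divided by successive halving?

Each ISO step halves the sheet: 1 × B7 → 2 × B8 → 4 × B9 → 8 × B10
From B7 to B10 is 3 halving steps: 2^3 = 8.

8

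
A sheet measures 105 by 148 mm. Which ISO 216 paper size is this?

Aspect ratio 148/105 ≈ 1.410 — close to the ISO √2 ≈ 1.414.
In the A-series (A0 area = 1 m²): A6 = 105 × 148 mm.

A6 (105 × 148 mm)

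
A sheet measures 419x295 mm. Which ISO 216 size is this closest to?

A3 (297 × 420 mm)

Aspect ratio 419/295 ≈ 1.420 — close to the ISO √2 ≈ 1.414.
In the A-series (A0 area = 1 m²): A3 = 297 × 420 mm.
Off by 3 mm total — nearest standard size.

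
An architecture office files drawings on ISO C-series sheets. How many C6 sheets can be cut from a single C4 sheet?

C4 = 229 × 324 mm; C6 = 114 × 162 mm.
Each halving step doubles the count; 2 steps from C4 to C6.
2^2 = 4.

4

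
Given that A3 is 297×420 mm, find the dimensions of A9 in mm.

37 × 52 mm

A4: ⌊420/2⌋ × 297 = 210 × 297 mm
A5: ⌊297/2⌋ × 210 = 148 × 210 mm
A6: ⌊210/2⌋ × 148 = 105 × 148 mm
A7: ⌊148/2⌋ × 105 = 74 × 105 mm
A8: ⌊105/2⌋ × 74 = 52 × 74 mm
A9: ⌊74/2⌋ × 52 = 37 × 52 mm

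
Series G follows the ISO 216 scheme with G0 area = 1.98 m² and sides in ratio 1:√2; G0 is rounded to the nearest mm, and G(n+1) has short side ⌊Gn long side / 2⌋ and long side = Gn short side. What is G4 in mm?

295 × 418 mm

Let G0's short side be w mm. w · w√2 = 1.98 m² = 1,980,000 mm², so w ≈ 1183.2 mm and w√2 ≈ 1673.4 mm → G0 = 1183 × 1673 mm.
G1: ⌊1673/2⌋ × 1183 = 836 × 1183 mm
G2: ⌊1183/2⌋ × 836 = 591 × 836 mm
G3: ⌊836/2⌋ × 591 = 418 × 591 mm
G4: ⌊591/2⌋ × 418 = 295 × 418 mm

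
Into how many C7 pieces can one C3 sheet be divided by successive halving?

16

Each ISO step halves the sheet: 1 × C3 → 2 × C4 → 4 × C5 → 8 × C6 → …
From C3 to C7 is 4 halving steps: 2^4 = 16.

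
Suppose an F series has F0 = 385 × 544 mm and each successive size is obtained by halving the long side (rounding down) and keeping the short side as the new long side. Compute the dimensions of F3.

136 × 192 mm

F1: ⌊544/2⌋ × 385 = 272 × 385 mm
F2: ⌊385/2⌋ × 272 = 192 × 272 mm
F3: ⌊272/2⌋ × 192 = 136 × 192 mm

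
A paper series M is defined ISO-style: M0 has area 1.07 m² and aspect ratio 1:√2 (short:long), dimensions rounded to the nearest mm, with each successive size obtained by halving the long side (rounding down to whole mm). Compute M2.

Let M0's short side be w mm. w · w√2 = 1.07 m² = 1,070,000 mm², so w ≈ 869.8 mm and w√2 ≈ 1230.1 mm → M0 = 870 × 1230 mm.
M1: ⌊1230/2⌋ × 870 = 615 × 870 mm
M2: ⌊870/2⌋ × 615 = 435 × 615 mm

435 × 615 mm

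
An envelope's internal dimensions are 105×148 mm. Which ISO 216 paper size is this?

Aspect ratio 148/105 ≈ 1.410 — close to the ISO √2 ≈ 1.414.
In the A-series (A0 area = 1 m²): A6 = 105 × 148 mm.

A6 (105 × 148 mm)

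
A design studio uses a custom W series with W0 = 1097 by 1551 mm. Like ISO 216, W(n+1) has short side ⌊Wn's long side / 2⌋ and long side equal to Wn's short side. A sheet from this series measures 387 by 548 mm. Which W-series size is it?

W3

W0: 1097 × 1551 mm
W1: 775 × 1097 mm
W2: 548 × 775 mm
W3: 387 × 548 mm
W4: 274 × 387 mm
→ matches W3.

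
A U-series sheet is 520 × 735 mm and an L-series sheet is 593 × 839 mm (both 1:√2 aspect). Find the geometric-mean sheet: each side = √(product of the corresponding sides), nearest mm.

Short side: √(520 · 593) = √308360 ≈ 555.3 → 555 mm
Long side: √(735 · 839) = √616665 ≈ 785.3 → 785 mm

555 × 785 mm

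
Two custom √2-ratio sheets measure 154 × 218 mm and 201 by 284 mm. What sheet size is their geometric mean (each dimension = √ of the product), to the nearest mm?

176 × 249 mm

Short side: √(154 · 201) = √30954 ≈ 175.9 → 176 mm
Long side: √(218 · 284) = √61912 ≈ 248.8 → 249 mm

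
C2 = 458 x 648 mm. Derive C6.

114 × 162 mm

C3: ⌊648/2⌋ × 458 = 324 × 458 mm
C4: ⌊458/2⌋ × 324 = 229 × 324 mm
C5: ⌊324/2⌋ × 229 = 162 × 229 mm
C6: ⌊229/2⌋ × 162 = 114 × 162 mm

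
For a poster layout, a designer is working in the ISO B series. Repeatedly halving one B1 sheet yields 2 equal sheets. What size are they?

B2

2 = 2^1, so 1 halving step.
B1 → B2 → … → B2 after 1 step.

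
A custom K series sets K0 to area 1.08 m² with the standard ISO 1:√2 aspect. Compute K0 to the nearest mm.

874 × 1236 mm

Let the short side be w mm. Then w · w√2 = 1.08 m² = 1,080,000 mm².
w² = 1,080,000/√2, so w ≈ 873.9 mm; long side = w√2 ≈ 1235.9 mm.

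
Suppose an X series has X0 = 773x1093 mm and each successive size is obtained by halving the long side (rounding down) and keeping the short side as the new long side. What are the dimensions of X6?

96 × 136 mm

X1 = 546 × 773 mm (from X0 by 1 halving).
X2: ⌊773/2⌋ × 546 = 386 × 546 mm
X3: ⌊546/2⌋ × 386 = 273 × 386 mm
X4: ⌊386/2⌋ × 273 = 193 × 273 mm
X5: ⌊273/2⌋ × 193 = 136 × 193 mm
X6: ⌊193/2⌋ × 136 = 96 × 136 mm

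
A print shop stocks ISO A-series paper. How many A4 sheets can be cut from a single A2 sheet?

4

Each ISO step halves the sheet: 1 × A2 → 2 × A3 → 4 × A4
From A2 to A4 is 2 halving steps: 2^2 = 4.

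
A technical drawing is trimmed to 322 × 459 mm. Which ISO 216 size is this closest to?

C3 (324 × 458 mm)

Aspect ratio 459/322 ≈ 1.425 — close to the ISO √2 ≈ 1.414.
In the C-series (envelope sizes, between A and B): C3 = 324 × 458 mm.
Off by 3 mm total — nearest standard size.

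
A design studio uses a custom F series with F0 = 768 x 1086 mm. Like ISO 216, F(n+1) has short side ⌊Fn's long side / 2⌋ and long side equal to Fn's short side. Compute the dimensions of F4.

F1: ⌊1086/2⌋ × 768 = 543 × 768 mm
F2: ⌊768/2⌋ × 543 = 384 × 543 mm
F3: ⌊543/2⌋ × 384 = 271 × 384 mm
F4: ⌊384/2⌋ × 271 = 192 × 271 mm

192 × 271 mm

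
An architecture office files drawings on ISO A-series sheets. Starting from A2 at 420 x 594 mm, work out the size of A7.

A3: ⌊594/2⌋ × 420 = 297 × 420 mm
A4: ⌊420/2⌋ × 297 = 210 × 297 mm
A5: ⌊297/2⌋ × 210 = 148 × 210 mm
A6: ⌊210/2⌋ × 148 = 105 × 148 mm
A7: ⌊148/2⌋ × 105 = 74 × 105 mm

74 × 105 mm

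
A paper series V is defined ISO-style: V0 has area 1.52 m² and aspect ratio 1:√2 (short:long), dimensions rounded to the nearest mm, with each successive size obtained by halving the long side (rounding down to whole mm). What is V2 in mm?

Let V0's short side be w mm. w · w√2 = 1.52 m² = 1,520,000 mm², so w ≈ 1036.7 mm and w√2 ≈ 1466.2 mm → V0 = 1037 × 1466 mm.
V1: ⌊1466/2⌋ × 1037 = 733 × 1037 mm
V2: ⌊1037/2⌋ × 733 = 518 × 733 mm

518 × 733 mm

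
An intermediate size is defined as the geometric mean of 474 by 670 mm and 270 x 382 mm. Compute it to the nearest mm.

358 × 506 mm

Short side: √(474 · 270) = √127980 ≈ 357.7 → 358 mm
Long side: √(670 · 382) = √255940 ≈ 505.9 → 506 mm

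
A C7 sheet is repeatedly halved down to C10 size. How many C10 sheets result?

C7 = 81 × 114 mm; C10 = 28 × 40 mm.
Each halving step doubles the count; 3 steps from C7 to C10.
2^3 = 8.

8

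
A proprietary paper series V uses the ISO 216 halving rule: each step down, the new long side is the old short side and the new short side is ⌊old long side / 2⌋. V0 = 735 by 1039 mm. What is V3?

259 × 367 mm

V1: ⌊1039/2⌋ × 735 = 519 × 735 mm
V2: ⌊735/2⌋ × 519 = 367 × 519 mm
V3: ⌊519/2⌋ × 367 = 259 × 367 mm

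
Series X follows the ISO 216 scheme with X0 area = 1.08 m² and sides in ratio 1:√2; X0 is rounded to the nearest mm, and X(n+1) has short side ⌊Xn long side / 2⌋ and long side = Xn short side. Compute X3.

Let X0's short side be w mm. w · w√2 = 1.08 m² = 1,080,000 mm², so w ≈ 873.9 mm and w√2 ≈ 1235.9 mm → X0 = 874 × 1236 mm.
X1: ⌊1236/2⌋ × 874 = 618 × 874 mm
X2: ⌊874/2⌋ × 618 = 437 × 618 mm
X3: ⌊618/2⌋ × 437 = 309 × 437 mm

309 × 437 mm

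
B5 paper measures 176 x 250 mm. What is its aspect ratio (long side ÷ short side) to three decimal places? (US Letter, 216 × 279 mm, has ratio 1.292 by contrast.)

1.420

250 / 176 = 1.420
ISO 216 targets √2 ≈ 1.414; the +0.006 deviation is from mm rounding.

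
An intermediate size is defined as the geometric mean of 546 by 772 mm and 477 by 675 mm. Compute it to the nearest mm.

Short side: √(546 · 477) = √260442 ≈ 510.3 → 510 mm
Long side: √(772 · 675) = √521100 ≈ 721.9 → 722 mm

510 × 722 mm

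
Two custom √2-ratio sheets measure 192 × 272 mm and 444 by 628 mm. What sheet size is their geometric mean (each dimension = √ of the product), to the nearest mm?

Short side: √(192 · 444) = √85248 ≈ 292.0 → 292 mm
Long side: √(272 · 628) = √170816 ≈ 413.3 → 413 mm

292 × 413 mm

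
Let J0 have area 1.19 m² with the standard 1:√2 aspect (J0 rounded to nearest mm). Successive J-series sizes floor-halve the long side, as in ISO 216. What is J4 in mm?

229 × 324 mm

Let J0's short side be w mm. w · w√2 = 1.19 m² = 1,190,000 mm², so w ≈ 917.3 mm and w√2 ≈ 1297.3 mm → J0 = 917 × 1297 mm.
J1: ⌊1297/2⌋ × 917 = 648 × 917 mm
J2: ⌊917/2⌋ × 648 = 458 × 648 mm
J3: ⌊648/2⌋ × 458 = 324 × 458 mm
J4: ⌊458/2⌋ × 324 = 229 × 324 mm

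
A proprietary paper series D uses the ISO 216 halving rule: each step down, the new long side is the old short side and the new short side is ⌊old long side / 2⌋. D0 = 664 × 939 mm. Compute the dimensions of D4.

D1: ⌊939/2⌋ × 664 = 469 × 664 mm
D2: ⌊664/2⌋ × 469 = 332 × 469 mm
D3: ⌊469/2⌋ × 332 = 234 × 332 mm
D4: ⌊332/2⌋ × 234 = 166 × 234 mm

166 × 234 mm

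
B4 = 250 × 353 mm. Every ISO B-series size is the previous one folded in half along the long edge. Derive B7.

88 × 125 mm

B5: ⌊353/2⌋ × 250 = 176 × 250 mm
B6: ⌊250/2⌋ × 176 = 125 × 176 mm
B7: ⌊176/2⌋ × 125 = 88 × 125 mm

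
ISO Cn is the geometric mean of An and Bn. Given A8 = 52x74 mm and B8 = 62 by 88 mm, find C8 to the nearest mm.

57 × 81 mm

Short side: √(52 · 62) = √3224 ≈ 56.8 → 57 mm
Long side: √(74 · 88) = √6512 ≈ 80.7 → 81 mm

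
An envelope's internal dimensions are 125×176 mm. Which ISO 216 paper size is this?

Aspect ratio 176/125 ≈ 1.408 — close to the ISO √2 ≈ 1.414.
In the B-series (B0 = 1000 × 1414 mm): B6 = 125 × 176 mm.

B6 (125 × 176 mm)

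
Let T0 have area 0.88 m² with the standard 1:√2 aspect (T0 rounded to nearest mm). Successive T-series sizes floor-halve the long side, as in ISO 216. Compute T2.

394 × 558 mm

Let T0's short side be w mm. w · w√2 = 0.88 m² = 880,000 mm², so w ≈ 788.8 mm and w√2 ≈ 1115.6 mm → T0 = 789 × 1116 mm.
T1: ⌊1116/2⌋ × 789 = 558 × 789 mm
T2: ⌊789/2⌋ × 558 = 394 × 558 mm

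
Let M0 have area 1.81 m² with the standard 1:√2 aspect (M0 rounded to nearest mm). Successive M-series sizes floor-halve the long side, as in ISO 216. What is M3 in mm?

Let M0's short side be w mm. w · w√2 = 1.81 m² = 1,810,000 mm², so w ≈ 1131.3 mm and w√2 ≈ 1599.9 mm → M0 = 1131 × 1600 mm.
M1: ⌊1600/2⌋ × 1131 = 800 × 1131 mm
M2: ⌊1131/2⌋ × 800 = 565 × 800 mm
M3: ⌊800/2⌋ × 565 = 400 × 565 mm

400 × 565 mm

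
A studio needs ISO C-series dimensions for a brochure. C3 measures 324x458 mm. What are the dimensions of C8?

57 × 81 mm

C4: ⌊458/2⌋ × 324 = 229 × 324 mm
C5: ⌊324/2⌋ × 229 = 162 × 229 mm
C6: ⌊229/2⌋ × 162 = 114 × 162 mm
C7: ⌊162/2⌋ × 114 = 81 × 114 mm
C8: ⌊114/2⌋ × 81 = 57 × 81 mm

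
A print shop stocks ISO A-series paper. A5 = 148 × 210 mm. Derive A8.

52 × 74 mm

A6: ⌊210/2⌋ × 148 = 105 × 148 mm
A7: ⌊148/2⌋ × 105 = 74 × 105 mm
A8: ⌊105/2⌋ × 74 = 52 × 74 mm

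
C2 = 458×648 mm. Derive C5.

C3: ⌊648/2⌋ × 458 = 324 × 458 mm
C4: ⌊458/2⌋ × 324 = 229 × 324 mm
C5: ⌊324/2⌋ × 229 = 162 × 229 mm

162 × 229 mm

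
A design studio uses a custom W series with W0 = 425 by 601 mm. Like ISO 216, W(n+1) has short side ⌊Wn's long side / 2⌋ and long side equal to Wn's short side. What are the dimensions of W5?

75 × 106 mm

W1: ⌊601/2⌋ × 425 = 300 × 425 mm
W2: ⌊425/2⌋ × 300 = 212 × 300 mm
W3: ⌊300/2⌋ × 212 = 150 × 212 mm
W4: ⌊212/2⌋ × 150 = 106 × 150 mm
W5: ⌊150/2⌋ × 106 = 75 × 106 mm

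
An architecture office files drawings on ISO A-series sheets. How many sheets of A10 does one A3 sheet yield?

A3 = 297 × 420 mm; A10 = 26 × 37 mm.
Each halving step doubles the count; 7 steps from A3 to A10.
2^7 = 128.

128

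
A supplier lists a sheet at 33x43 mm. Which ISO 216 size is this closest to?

Aspect ratio 43/33 ≈ 1.303 (ISO target is √2 ≈ 1.414).
In the B-series (B0 = 1000 × 1414 mm): B10 = 31 × 44 mm.
Off by 3 mm total — nearest standard size.

B10 (31 × 44 mm)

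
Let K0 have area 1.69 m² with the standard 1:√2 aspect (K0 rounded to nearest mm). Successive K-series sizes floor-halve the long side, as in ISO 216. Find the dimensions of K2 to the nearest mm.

546 × 773 mm

Let K0's short side be w mm. w · w√2 = 1.69 m² = 1,690,000 mm², so w ≈ 1093.2 mm and w√2 ≈ 1546.0 mm → K0 = 1093 × 1546 mm.
K1: ⌊1546/2⌋ × 1093 = 773 × 1093 mm
K2: ⌊1093/2⌋ × 773 = 546 × 773 mm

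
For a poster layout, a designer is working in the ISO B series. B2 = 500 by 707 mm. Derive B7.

B3: ⌊707/2⌋ × 500 = 353 × 500 mm
B4: ⌊500/2⌋ × 353 = 250 × 353 mm
B5: ⌊353/2⌋ × 250 = 176 × 250 mm
B6: ⌊250/2⌋ × 176 = 125 × 176 mm
B7: ⌊176/2⌋ × 125 = 88 × 125 mm

88 × 125 mm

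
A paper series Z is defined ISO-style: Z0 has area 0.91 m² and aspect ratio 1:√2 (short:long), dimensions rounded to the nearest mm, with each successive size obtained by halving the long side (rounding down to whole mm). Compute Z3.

Let Z0's short side be w mm. w · w√2 = 0.91 m² = 910,000 mm², so w ≈ 802.2 mm and w√2 ≈ 1134.4 mm → Z0 = 802 × 1134 mm.
Z1: ⌊1134/2⌋ × 802 = 567 × 802 mm
Z2: ⌊802/2⌋ × 567 = 401 × 567 mm
Z3: ⌊567/2⌋ × 401 = 283 × 401 mm

283 × 401 mm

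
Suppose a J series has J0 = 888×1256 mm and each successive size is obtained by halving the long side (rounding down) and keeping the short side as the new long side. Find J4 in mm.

222 × 314 mm

J1: ⌊1256/2⌋ × 888 = 628 × 888 mm
J2: ⌊888/2⌋ × 628 = 444 × 628 mm
J3: ⌊628/2⌋ × 444 = 314 × 444 mm
J4: ⌊444/2⌋ × 314 = 222 × 314 mm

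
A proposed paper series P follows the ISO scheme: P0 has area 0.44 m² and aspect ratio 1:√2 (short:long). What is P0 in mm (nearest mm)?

Let the short side be w mm. Then w · w√2 = 0.44 m² = 440,000 mm².
w² = 440,000/√2, so w ≈ 557.8 mm; long side = w√2 ≈ 788.8 mm.

558 × 789 mm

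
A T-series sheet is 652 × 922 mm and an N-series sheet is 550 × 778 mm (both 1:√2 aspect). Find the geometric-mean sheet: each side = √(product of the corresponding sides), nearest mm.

599 × 847 mm

Short side: √(652 · 550) = √358600 ≈ 598.8 → 599 mm
Long side: √(922 · 778) = √717316 ≈ 846.9 → 847 mm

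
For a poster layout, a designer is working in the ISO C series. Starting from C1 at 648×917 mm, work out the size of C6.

C2: ⌊917/2⌋ × 648 = 458 × 648 mm
C3: ⌊648/2⌋ × 458 = 324 × 458 mm
C4: ⌊458/2⌋ × 324 = 229 × 324 mm
C5: ⌊324/2⌋ × 229 = 162 × 229 mm
C6: ⌊229/2⌋ × 162 = 114 × 162 mm

114 × 162 mm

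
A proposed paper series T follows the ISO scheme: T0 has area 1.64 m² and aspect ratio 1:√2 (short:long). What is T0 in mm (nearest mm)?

Let the short side be w mm. Then w · w√2 = 1.64 m² = 1,640,000 mm².
w² = 1,640,000/√2, so w ≈ 1076.9 mm; long side = w√2 ≈ 1522.9 mm.

1077 × 1523 mm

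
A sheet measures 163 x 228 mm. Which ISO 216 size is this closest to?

Aspect ratio 228/163 ≈ 1.399 (ISO target is √2 ≈ 1.414).
In the C-series (envelope sizes, between A and B): C5 = 162 × 229 mm.
Off by 2 mm total — nearest standard size.

C5 (162 × 229 mm)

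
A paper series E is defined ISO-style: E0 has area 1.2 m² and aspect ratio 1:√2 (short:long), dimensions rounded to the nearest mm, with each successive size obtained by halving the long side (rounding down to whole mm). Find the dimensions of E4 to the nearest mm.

230 × 325 mm

Let E0's short side be w mm. w · w√2 = 1.2 m² = 1,200,000 mm², so w ≈ 921.2 mm and w√2 ≈ 1302.7 mm → E0 = 921 × 1303 mm.
E1: ⌊1303/2⌋ × 921 = 651 × 921 mm
E2: ⌊921/2⌋ × 651 = 460 × 651 mm
E3: ⌊651/2⌋ × 460 = 325 × 460 mm
E4: ⌊460/2⌋ × 325 = 230 × 325 mm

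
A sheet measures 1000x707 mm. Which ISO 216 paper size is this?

B1 (707 × 1000 mm)

Aspect ratio 1000/707 ≈ 1.414 — close to the ISO √2 ≈ 1.414.
In the B-series (B0 = 1000 × 1414 mm): B1 = 707 × 1000 mm.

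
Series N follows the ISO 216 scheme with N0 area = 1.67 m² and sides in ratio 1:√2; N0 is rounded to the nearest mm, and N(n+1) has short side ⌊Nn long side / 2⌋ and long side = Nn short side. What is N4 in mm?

Let N0's short side be w mm. w · w√2 = 1.67 m² = 1,670,000 mm², so w ≈ 1086.7 mm and w√2 ≈ 1536.8 mm → N0 = 1087 × 1537 mm.
N1: ⌊1537/2⌋ × 1087 = 768 × 1087 mm
N2: ⌊1087/2⌋ × 768 = 543 × 768 mm
N3: ⌊768/2⌋ × 543 = 384 × 543 mm
N4: ⌊543/2⌋ × 384 = 271 × 384 mm

271 × 384 mm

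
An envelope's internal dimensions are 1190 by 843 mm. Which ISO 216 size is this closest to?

Aspect ratio 1190/843 ≈ 1.412 — close to the ISO √2 ≈ 1.414.
In the A-series (A0 area = 1 m²): A0 = 841 × 1189 mm.
Off by 3 mm total — nearest standard size.

A0 (841 × 1189 mm)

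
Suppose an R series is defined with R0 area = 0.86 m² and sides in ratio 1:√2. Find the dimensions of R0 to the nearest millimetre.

780 × 1103 mm

Let the short side be w mm. Then w · w√2 = 0.86 m² = 860,000 mm².
w² = 860,000/√2, so w ≈ 779.8 mm; long side = w√2 ≈ 1102.8 mm.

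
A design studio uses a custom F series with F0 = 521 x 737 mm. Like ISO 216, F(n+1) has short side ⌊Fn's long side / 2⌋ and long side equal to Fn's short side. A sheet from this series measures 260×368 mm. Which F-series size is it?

F0: 521 × 737 mm
F1: 368 × 521 mm
F2: 260 × 368 mm
F3: 184 × 260 mm
→ matches F2.

F2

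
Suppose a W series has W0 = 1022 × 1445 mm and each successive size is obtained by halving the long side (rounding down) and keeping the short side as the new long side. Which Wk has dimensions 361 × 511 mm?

W0: 1022 × 1445 mm
W1: 722 × 1022 mm
W2: 511 × 722 mm
W3: 361 × 511 mm
W4: 255 × 361 mm
→ matches W3.

W3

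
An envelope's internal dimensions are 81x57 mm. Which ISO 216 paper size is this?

Aspect ratio 81/57 ≈ 1.421 — close to the ISO √2 ≈ 1.414.
In the C-series (envelope sizes, between A and B): C8 = 57 × 81 mm.

C8 (57 × 81 mm)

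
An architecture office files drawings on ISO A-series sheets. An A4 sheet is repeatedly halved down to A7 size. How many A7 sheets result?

8

Each ISO step halves the sheet: 1 × A4 → 2 × A5 → 4 × A6 → 8 × A7
From A4 to A7 is 3 halving steps: 2^3 = 8.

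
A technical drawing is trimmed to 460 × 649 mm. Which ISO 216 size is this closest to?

Aspect ratio 649/460 ≈ 1.411 — close to the ISO √2 ≈ 1.414.
In the C-series (envelope sizes, between A and B): C2 = 458 × 648 mm.
Off by 3 mm total — nearest standard size.

C2 (458 × 648 mm)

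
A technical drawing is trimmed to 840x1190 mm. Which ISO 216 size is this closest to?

Aspect ratio 1190/840 ≈ 1.417 — close to the ISO √2 ≈ 1.414.
In the A-series (A0 area = 1 m²): A0 = 841 × 1189 mm.
Off by 2 mm total — nearest standard size.

A0 (841 × 1189 mm)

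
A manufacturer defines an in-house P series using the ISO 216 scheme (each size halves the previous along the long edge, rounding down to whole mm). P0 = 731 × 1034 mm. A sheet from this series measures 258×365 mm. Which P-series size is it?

P0: 731 × 1034 mm
P1: 517 × 731 mm
P2: 365 × 517 mm
P3: 258 × 365 mm
P4: 182 × 258 mm
→ matches P3.

P3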